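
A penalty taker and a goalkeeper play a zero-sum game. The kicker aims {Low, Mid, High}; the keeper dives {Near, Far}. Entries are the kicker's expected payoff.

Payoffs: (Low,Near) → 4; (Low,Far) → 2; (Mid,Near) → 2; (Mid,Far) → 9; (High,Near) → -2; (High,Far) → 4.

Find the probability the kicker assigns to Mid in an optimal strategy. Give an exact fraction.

2/9

Row minima: Low → 2, Mid → 2, High → -2; maximin = 2.
Column maxima: Near → 4, Far → 9; minimax = 4.
2 ≠ 4, so there is no saddle point; optimal play is mixed.
High is strictly dominated by Mid, so the kicker never plays it.
On the remaining 2×2 (Low, Mid vs Near, Far):
Let the kicker play Low with probability p. Expected payoff against Near: 4p + 2(1−p) = 2p + 2; against Far: 2p + 9(1−p) = −7p + 9.
Setting these equal: 2p + 2 = −7p + 9 ⇒ 9p = 7 ⇒ p = 7/9, and the value is (2)·(7/9) + 2 = 32/9.
For the keeper: with q = P(Near), equating Low's and Mid's payoffs gives 2q + 2 = −7q + 9 ⇒ q = 7/9.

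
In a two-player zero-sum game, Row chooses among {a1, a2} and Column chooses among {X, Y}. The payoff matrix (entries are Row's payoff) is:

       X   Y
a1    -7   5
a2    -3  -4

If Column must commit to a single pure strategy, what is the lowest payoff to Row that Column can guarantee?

-3

Column maxima: X → -3, Y → 5.
The smallest of these is -3.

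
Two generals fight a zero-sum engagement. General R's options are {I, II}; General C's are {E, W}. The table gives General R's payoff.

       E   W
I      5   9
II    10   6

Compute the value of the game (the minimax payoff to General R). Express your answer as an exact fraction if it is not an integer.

Row minima: I → 5, II → 6; maximin = 6.
Column maxima: E → 10, W → 9; minimax = 9.
6 ≠ 9, so there is no saddle point; optimal play is mixed.
Let General R play I with probability p. Expected payoff against E: 5p + 10(1−p) = −5p + 10; against W: 9p + 6(1−p) = 3p + 6.
Setting these equal: −5p + 10 = 3p + 6 ⇒ −8p = -4 ⇒ p = 1/2, and the value is (-5)·(1/2) + 10 = 15/2.
For General C: with q = P(E), equating I's and II's payoffs gives −4q + 9 = 4q + 6 ⇒ q = 3/8.

15/2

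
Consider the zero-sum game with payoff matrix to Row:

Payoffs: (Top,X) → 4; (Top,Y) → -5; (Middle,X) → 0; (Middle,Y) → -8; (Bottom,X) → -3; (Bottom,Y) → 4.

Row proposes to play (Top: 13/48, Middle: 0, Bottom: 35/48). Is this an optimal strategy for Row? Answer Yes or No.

No

Against X this mix gives (13/48)·4 + (35/48)·(-3) = -53/48.
Against Y this mix gives (13/48)·(-5) + (35/48)·4 = 25/16.
Column will play X, holding Row to -53/48. Shifting weight toward the row that does better against X would raise this floor (the equalizing mix achieves 1/16 against both X and Y), so the proposed strategy is not optimal.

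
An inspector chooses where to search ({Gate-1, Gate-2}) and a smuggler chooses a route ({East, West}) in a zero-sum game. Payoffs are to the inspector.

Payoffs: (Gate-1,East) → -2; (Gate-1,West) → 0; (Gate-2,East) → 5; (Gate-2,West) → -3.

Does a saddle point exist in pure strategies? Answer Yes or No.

No

Row minima: Gate-1 → -2, Gate-2 → -3; maximin = -2.
Column maxima: East → 5, West → 0; minimax = 0.
-2 ≠ 0, so no pure-strategy equilibrium exists.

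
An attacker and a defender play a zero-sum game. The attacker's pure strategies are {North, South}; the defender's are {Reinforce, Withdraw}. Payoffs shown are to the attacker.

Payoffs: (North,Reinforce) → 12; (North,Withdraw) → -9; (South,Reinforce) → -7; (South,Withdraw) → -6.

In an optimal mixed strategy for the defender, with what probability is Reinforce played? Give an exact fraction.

3/22

Row minima: North → -9, South → -7; maximin = -7.
Column maxima: Reinforce → 12, Withdraw → -6; minimax = -6.
-7 ≠ -6, so there is no saddle point; optimal play is mixed.
Let the attacker play North with probability p. Expected payoff against Reinforce: 12p + (-7)(1−p) = 19p − 7; against Withdraw: (-9)p + (-6)(1−p) = −3p − 6.
Setting these equal: 19p − 7 = −3p − 6 ⇒ 22p = 1 ⇒ p = 1/22, and the value is (19)·(1/22) − 7 = -135/22.
For the defender: with q = P(Reinforce), equating North's and South's payoffs gives 21q − 9 = −q − 6 ⇒ q = 3/22.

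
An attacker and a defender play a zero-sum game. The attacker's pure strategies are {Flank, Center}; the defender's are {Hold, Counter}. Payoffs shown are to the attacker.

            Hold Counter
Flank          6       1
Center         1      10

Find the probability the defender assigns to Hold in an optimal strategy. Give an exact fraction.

9/14

Row minima: Flank → 1, Center → 1; maximin = 1.
Column maxima: Hold → 6, Counter → 10; minimax = 6.
1 ≠ 6, so there is no saddle point; optimal play is mixed.
Let the attacker play Flank with probability p. Expected payoff against Hold: 6p + 1(1−p) = 5p + 1; against Counter: 1p + 10(1−p) = −9p + 10.
Setting these equal: 5p + 1 = −9p + 10 ⇒ 14p = 9 ⇒ p = 9/14, and the value is (5)·(9/14) + 1 = 59/14.
For the defender: with q = P(Hold), equating Flank's and Center's payoffs gives 5q + 1 = −9q + 10 ⇒ q = 9/14.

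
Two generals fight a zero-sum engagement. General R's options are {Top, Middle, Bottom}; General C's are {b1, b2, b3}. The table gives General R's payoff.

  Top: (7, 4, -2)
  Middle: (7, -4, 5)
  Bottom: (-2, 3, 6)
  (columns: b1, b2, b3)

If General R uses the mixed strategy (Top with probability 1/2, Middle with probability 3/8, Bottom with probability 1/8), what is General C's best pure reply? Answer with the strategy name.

If General C plays b1, General R's expected payoff is (1/2)·7 + (3/8)·7 + (1/8)·(-2) = 47/8.
If General C plays b2, General R's expected payoff is (1/2)·4 + (3/8)·(-4) + (1/8)·3 = 7/8.
If General C plays b3, General R's expected payoff is (1/2)·(-2) + (3/8)·5 + (1/8)·6 = 13/8.
General C minimizes General R's payoff; the smallest is 7/8, so the best response is b2.

b2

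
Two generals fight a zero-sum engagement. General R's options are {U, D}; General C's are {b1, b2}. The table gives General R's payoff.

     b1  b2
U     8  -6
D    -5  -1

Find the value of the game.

-19/9

Row minima: U → -6, D → -5; maximin = -5.
Column maxima: b1 → 8, b2 → -1; minimax = -1.
-5 ≠ -1, so there is no saddle point; optimal play is mixed.
Let General R play U with probability p. Expected payoff against b1: 8p + (-5)(1−p) = 13p − 5; against b2: (-6)p + (-1)(1−p) = −5p − 1.
Setting these equal: 13p − 5 = −5p − 1 ⇒ 18p = 4 ⇒ p = 2/9, and the value is (13)·(2/9) − 5 = -19/9.
For General C: with q = P(b1), equating U's and D's payoffs gives 14q − 6 = −4q − 1 ⇒ q = 5/18.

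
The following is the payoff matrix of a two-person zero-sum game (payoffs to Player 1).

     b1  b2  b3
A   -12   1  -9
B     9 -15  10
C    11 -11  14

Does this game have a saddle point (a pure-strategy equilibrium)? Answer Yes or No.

No

Row minima: A → -12, B → -15, C → -11; maximin = -11.
Column maxima: b1 → 11, b2 → 1, b3 → 14; minimax = 1.
-11 ≠ 1, so no pure-strategy equilibrium exists.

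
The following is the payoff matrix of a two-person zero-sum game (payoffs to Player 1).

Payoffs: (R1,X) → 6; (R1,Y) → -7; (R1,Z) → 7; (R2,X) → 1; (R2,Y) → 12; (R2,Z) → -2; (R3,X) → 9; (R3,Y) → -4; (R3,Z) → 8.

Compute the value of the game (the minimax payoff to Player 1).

Row minima: R1 → -7, R2 → -2, R3 → -4; maximin = -2.
Column maxima: X → 9, Y → 12, Z → 8; minimax = 8.
-2 ≠ 8, so there is no saddle point; optimal play is mixed.
R1 is strictly dominated by R3, so Player 1 never plays it.
With R1 eliminated, X is strictly dominated by Z (it gives Player 1 strictly more in every remaining row), so Player 2 never plays it.
On the remaining 2×2 (R2, R3 vs Y, Z):
Let Player 1 play R2 with probability p. Expected payoff against Y: 12p + (-4)(1−p) = 16p − 4; against Z: (-2)p + 8(1−p) = −10p + 8.
Setting these equal: 16p − 4 = −10p + 8 ⇒ 26p = 12 ⇒ p = 6/13, and the value is (16)·(6/13) − 4 = 44/13.
For Player 2: with q = P(Y), equating R2's and R3's payoffs gives 14q − 2 = −12q + 8 ⇒ q = 5/13.

44/13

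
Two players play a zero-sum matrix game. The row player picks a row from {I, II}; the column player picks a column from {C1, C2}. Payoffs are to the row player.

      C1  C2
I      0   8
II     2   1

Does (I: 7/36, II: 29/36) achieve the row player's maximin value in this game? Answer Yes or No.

No

Against C1 this mix gives (7/36)·0 + (29/36)·2 = 29/18.
Against C2 this mix gives (7/36)·8 + (29/36)·1 = 85/36.
The column player will play C1, holding the row player to 29/18. Shifting weight toward the row that does better against C1 would raise this floor (the equalizing mix achieves 16/9 against both C1 and C2), so the proposed strategy is not optimal.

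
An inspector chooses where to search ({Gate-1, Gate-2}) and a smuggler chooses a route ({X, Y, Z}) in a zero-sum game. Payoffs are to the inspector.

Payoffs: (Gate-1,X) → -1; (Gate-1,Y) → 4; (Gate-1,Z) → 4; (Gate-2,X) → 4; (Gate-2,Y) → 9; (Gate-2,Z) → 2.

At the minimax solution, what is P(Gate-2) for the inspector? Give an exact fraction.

5/7

Row minima: Gate-1 → -1, Gate-2 → 2; maximin = 2.
Column maxima: X → 4, Y → 9, Z → 4; minimax = 4.
2 ≠ 4, so there is no saddle point; optimal play is mixed.
Y is strictly dominated by X (it gives the inspector strictly more in every row), so the smuggler never plays it.
On the remaining 2×2 (Gate-1, Gate-2 vs X, Z):
Let the inspector play Gate-1 with probability p. Expected payoff against X: (-1)p + 4(1−p) = −5p + 4; against Z: 4p + 2(1−p) = 2p + 2.
Setting these equal: −5p + 4 = 2p + 2 ⇒ −7p = -2 ⇒ p = 2/7, and the value is (-5)·(2/7) + 4 = 18/7.
For the smuggler: with q = P(X), equating Gate-1's and Gate-2's payoffs gives −5q + 4 = 2q + 2 ⇒ q = 2/7.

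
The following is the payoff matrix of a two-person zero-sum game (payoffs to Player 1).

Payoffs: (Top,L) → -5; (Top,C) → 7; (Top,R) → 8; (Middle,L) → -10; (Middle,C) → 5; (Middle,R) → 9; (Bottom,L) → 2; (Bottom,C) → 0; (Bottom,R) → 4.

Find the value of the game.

1

Row minima: Top → -5, Middle → -10, Bottom → 0; maximin = 0.
Column maxima: L → 2, C → 7, R → 9; minimax = 2.
0 ≠ 2, so there is no saddle point; optimal play is mixed.
R is strictly dominated by L (it gives Player 1 strictly more in every row), so Player 2 never plays it.
With R eliminated, Middle is strictly dominated by Top (Top gives Player 1 strictly more in every remaining column), so Player 1 never plays it.
On the remaining 2×2 (Top, Bottom vs L, C):
Let Player 1 play Top with probability p. Expected payoff against L: (-5)p + 2(1−p) = −7p + 2; against C: 7p + 0(1−p) = 7p.
Setting these equal: −7p + 2 = 7p ⇒ −14p = -2 ⇒ p = 1/7, and the value is (-7)·(1/7) + 2 = 1.
For Player 2: with q = P(L), equating Top's and Bottom's payoffs gives −12q + 7 = 2q ⇒ q = 1/2.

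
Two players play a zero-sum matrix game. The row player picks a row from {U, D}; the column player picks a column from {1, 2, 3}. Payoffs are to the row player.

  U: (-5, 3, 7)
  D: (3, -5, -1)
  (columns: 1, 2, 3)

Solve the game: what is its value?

-1

Row minima: U → -5, D → -5; maximin = -5.
Column maxima: 1 → 3, 2 → 3, 3 → 7; minimax = 3.
-5 ≠ 3, so there is no saddle point; optimal play is mixed.
3 is strictly dominated by 2 (it gives the row player strictly more in every row), so the column player never plays it.
On the remaining 2×2 (U, D vs 1, 2):
Let the row player play U with probability p. Expected payoff against 1: (-5)p + 3(1−p) = −8p + 3; against 2: 3p + (-5)(1−p) = 8p − 5.
Setting these equal: −8p + 3 = 8p − 5 ⇒ −16p = -8 ⇒ p = 1/2, and the value is (-8)·(1/2) + 3 = -1.
For the column player: with q = P(1), equating U's and D's payoffs gives −8q + 3 = 8q − 5 ⇒ q = 1/2.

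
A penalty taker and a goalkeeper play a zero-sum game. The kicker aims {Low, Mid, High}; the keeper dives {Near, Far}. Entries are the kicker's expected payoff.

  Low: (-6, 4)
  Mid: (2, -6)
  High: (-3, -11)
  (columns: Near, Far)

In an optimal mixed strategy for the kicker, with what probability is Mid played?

Row minima: Low → -6, Mid → -6, High → -11; maximin = -6.
Column maxima: Near → 2, Far → 4; minimax = 2.
-6 ≠ 2, so there is no saddle point; optimal play is mixed.
High is strictly dominated by Mid, so the kicker never plays it.
On the remaining 2×2 (Low, Mid vs Near, Far):
Let the kicker play Low with probability p. Expected payoff against Near: (-6)p + 2(1−p) = −8p + 2; against Far: 4p + (-6)(1−p) = 10p − 6.
Setting these equal: −8p + 2 = 10p − 6 ⇒ −18p = -8 ⇒ p = 4/9, and the value is (-8)·(4/9) + 2 = -14/9.
For the keeper: with q = P(Near), equating Low's and Mid's payoffs gives −10q + 4 = 8q − 6 ⇒ q = 5/9.

5/9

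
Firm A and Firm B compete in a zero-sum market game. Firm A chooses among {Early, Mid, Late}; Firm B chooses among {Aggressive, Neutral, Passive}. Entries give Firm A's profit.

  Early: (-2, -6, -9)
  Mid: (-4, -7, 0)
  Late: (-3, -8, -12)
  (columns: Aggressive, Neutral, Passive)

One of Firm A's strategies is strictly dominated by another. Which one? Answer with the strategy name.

Late

Early gives a strictly higher payoff than Late against every column: -2 > -3, -6 > -8, -9 > -12.
So Late is strictly dominated and Firm A never plays it.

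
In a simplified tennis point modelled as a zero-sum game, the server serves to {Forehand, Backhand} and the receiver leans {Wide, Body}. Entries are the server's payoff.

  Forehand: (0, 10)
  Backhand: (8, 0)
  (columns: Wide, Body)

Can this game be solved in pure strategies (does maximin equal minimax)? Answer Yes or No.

No

Row minima: Forehand → 0, Backhand → 0; maximin = 0.
Column maxima: Wide → 8, Body → 10; minimax = 8.
0 ≠ 8, so no pure-strategy equilibrium exists.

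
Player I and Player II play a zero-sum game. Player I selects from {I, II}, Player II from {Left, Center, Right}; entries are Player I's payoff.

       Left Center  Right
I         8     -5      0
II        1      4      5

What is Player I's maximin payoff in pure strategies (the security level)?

1

Row minima: I → -5, II → 1.
The best of these is 1.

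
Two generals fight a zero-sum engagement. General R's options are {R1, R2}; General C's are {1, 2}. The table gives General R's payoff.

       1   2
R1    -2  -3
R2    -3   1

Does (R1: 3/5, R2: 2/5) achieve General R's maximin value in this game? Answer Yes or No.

No

Against 1 this mix gives (3/5)·(-2) + (2/5)·(-3) = -12/5.
Against 2 this mix gives (3/5)·(-3) + (2/5)·1 = -7/5.
General C will play 1, holding General R to -12/5. Shifting weight toward the row that does better against 1 would raise this floor (the equalizing mix achieves -11/5 against both 1 and 2), so the proposed strategy is not optimal.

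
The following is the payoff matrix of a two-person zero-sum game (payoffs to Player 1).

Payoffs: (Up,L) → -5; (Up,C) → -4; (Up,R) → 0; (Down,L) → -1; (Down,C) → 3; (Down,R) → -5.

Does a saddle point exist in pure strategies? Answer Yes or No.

No

Row minima: Up → -5, Down → -5; maximin = -5.
Column maxima: L → -1, C → 3, R → 0; minimax = -1.
-5 ≠ -1, so no pure-strategy equilibrium exists.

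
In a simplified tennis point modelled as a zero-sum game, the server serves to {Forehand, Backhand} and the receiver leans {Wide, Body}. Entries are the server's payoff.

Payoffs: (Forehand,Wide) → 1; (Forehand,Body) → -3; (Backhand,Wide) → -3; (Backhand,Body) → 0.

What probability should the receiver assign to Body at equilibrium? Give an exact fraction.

Row minima: Forehand → -3, Backhand → -3; maximin = -3.
Column maxima: Wide → 1, Body → 0; minimax = 0.
-3 ≠ 0, so there is no saddle point; optimal play is mixed.
Let the server play Forehand with probability p. Expected payoff against Wide: 1p + (-3)(1−p) = 4p − 3; against Body: (-3)p + 0(1−p) = −3p.
Setting these equal: 4p − 3 = −3p ⇒ 7p = 3 ⇒ p = 3/7, and the value is (4)·(3/7) − 3 = -9/7.
For the receiver: with q = P(Wide), equating Forehand's and Backhand's payoffs gives 4q − 3 = −3q ⇒ q = 3/7.

4/7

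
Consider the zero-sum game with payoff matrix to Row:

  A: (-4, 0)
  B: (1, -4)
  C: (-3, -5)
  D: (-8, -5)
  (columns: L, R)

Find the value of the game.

-16/9

Row minima: A → -4, B → -4, C → -5, D → -8; maximin = -4.
Column maxima: L → 1, R → 0; minimax = 0.
-4 ≠ 0, so there is no saddle point; optimal play is mixed.
C is strictly dominated by B, so Row never plays it.
D is strictly dominated by A, so Row never plays it.
On the remaining 2×2 (A, B vs L, R):
Let Row play A with probability p. Expected payoff against L: (-4)p + 1(1−p) = −5p + 1; against R: 0p + (-4)(1−p) = 4p − 4.
Setting these equal: −5p + 1 = 4p − 4 ⇒ −9p = -5 ⇒ p = 5/9, and the value is (-5)·(5/9) + 1 = -16/9.
For Column: with q = P(L), equating A's and B's payoffs gives −4q = 5q − 4 ⇒ q = 4/9.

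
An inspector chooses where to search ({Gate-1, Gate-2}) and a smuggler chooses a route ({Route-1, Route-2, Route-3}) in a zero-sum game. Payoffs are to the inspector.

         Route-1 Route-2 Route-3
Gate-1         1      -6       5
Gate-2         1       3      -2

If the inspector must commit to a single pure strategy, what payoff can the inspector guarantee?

Row minima: Gate-1 → -6, Gate-2 → -2.
The best of these is -2.

-2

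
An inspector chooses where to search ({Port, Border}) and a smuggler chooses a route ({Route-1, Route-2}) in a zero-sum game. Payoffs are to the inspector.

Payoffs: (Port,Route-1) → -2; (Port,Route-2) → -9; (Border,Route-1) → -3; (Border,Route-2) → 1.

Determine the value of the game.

Row minima: Port → -9, Border → -3; maximin = -3.
Column maxima: Route-1 → -2, Route-2 → 1; minimax = -2.
-3 ≠ -2, so there is no saddle point; optimal play is mixed.
Let the inspector play Port with probability p. Expected payoff against Route-1: (-2)p + (-3)(1−p) = p − 3; against Route-2: (-9)p + 1(1−p) = −10p + 1.
Setting these equal: p − 3 = −10p + 1 ⇒ 11p = 4 ⇒ p = 4/11, and the value is (1)·(4/11) − 3 = -29/11.
For the smuggler: with q = P(Route-1), equating Port's and Border's payoffs gives 7q − 9 = −4q + 1 ⇒ q = 10/11.

-29/11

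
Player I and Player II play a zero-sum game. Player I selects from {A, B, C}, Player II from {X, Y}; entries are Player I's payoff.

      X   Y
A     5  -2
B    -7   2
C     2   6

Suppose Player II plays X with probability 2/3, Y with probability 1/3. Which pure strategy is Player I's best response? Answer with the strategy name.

C

Expected payoff of A: (2/3)·5 + (1/3)·(-2) = 8/3.
Expected payoff of B: (2/3)·(-7) + (1/3)·2 = -4.
Expected payoff of C: (2/3)·2 + (1/3)·6 = 10/3.
The largest is 10/3, so Player I's best response is C.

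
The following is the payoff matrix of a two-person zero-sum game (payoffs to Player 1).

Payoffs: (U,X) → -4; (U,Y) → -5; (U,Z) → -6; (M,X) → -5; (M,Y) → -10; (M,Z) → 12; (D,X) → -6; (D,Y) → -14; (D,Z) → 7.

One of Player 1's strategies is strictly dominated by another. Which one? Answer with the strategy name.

M gives a strictly higher payoff than D against every column: -5 > -6, -10 > -14, 12 > 7.
So D is strictly dominated and Player 1 never plays it.

D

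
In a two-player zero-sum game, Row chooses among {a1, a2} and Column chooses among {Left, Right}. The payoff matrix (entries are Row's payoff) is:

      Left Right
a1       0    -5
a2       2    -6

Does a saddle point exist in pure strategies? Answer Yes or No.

Yes

Row minima: a1 → -5, a2 → -6; maximin = -5.
Column maxima: Left → 2, Right → -5; minimax = -5.
maximin = minimax = -5, so a saddle point exists.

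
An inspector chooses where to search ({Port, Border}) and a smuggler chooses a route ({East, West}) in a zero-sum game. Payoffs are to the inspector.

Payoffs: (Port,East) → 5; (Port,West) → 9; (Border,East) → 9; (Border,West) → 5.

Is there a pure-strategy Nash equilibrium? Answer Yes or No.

No

Row minima: Port → 5, Border → 5; maximin = 5.
Column maxima: East → 9, West → 9; minimax = 9.
5 ≠ 9, so no pure-strategy equilibrium exists.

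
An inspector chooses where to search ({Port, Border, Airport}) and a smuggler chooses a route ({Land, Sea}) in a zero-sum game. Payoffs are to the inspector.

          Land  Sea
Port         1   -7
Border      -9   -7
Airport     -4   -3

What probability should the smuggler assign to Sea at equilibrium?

5/9

Row minima: Port → -7, Border → -9, Airport → -4; maximin = -4.
Column maxima: Land → 1, Sea → -3; minimax = -3.
-4 ≠ -3, so there is no saddle point; optimal play is mixed.
Border is strictly dominated by Airport, so the inspector never plays it.
On the remaining 2×2 (Port, Airport vs Land, Sea):
Let the inspector play Port with probability p. Expected payoff against Land: 1p + (-4)(1−p) = 5p − 4; against Sea: (-7)p + (-3)(1−p) = −4p − 3.
Setting these equal: 5p − 4 = −4p − 3 ⇒ 9p = 1 ⇒ p = 1/9, and the value is (5)·(1/9) − 4 = -31/9.
For the smuggler: with q = P(Land), equating Port's and Airport's payoffs gives 8q − 7 = −q − 3 ⇒ q = 4/9.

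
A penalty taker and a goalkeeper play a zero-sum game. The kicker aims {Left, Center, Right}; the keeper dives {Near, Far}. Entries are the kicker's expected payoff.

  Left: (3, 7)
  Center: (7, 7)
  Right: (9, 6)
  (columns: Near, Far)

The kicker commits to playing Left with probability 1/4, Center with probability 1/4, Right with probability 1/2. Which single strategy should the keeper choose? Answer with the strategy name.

If the keeper plays Near, the kicker's expected payoff is (1/4)·3 + (1/4)·7 + (1/2)·9 = 7.
If the keeper plays Far, the kicker's expected payoff is (1/4)·7 + (1/4)·7 + (1/2)·6 = 13/2.
The keeper minimizes the kicker's payoff; the smallest is 13/2, so the best response is Far.

Far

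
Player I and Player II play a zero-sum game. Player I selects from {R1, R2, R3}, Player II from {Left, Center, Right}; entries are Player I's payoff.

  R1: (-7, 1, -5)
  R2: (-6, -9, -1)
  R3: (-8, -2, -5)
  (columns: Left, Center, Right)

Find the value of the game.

-69/11

Row minima: R1 → -7, R2 → -9, R3 → -8; maximin = -7.
Column maxima: Left → -6, Center → 1, Right → -1; minimax = -6.
-7 ≠ -6, so there is no saddle point; optimal play is mixed.
Right is strictly dominated by Left (it gives Player I strictly more in every row), so Player II never plays it.
With Right eliminated, R3 is strictly dominated by R1 (R1 gives Player I strictly more in every remaining column), so Player I never plays it.
On the remaining 2×2 (R1, R2 vs Left, Center):
Let Player I play R1 with probability p. Expected payoff against Left: (-7)p + (-6)(1−p) = −p − 6; against Center: 1p + (-9)(1−p) = 10p − 9.
Setting these equal: −p − 6 = 10p − 9 ⇒ −11p = -3 ⇒ p = 3/11, and the value is (-1)·(3/11) − 6 = -69/11.
For Player II: with q = P(Left), equating R1's and R2's payoffs gives −8q + 1 = 3q − 9 ⇒ q = 10/11.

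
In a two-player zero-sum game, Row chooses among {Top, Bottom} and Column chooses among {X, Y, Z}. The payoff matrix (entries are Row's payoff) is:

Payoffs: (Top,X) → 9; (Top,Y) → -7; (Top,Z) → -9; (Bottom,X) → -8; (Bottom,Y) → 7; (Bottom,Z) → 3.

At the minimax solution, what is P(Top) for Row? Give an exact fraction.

11/29

Row minima: Top → -9, Bottom → -8; maximin = -8.
Column maxima: X → 9, Y → 7, Z → 3; minimax = 3.
-8 ≠ 3, so there is no saddle point; optimal play is mixed.
Y is strictly dominated by Z (it gives Row strictly more in every row), so Column never plays it.
On the remaining 2×2 (Top, Bottom vs X, Z):
Let Row play Top with probability p. Expected payoff against X: 9p + (-8)(1−p) = 17p − 8; against Z: (-9)p + 3(1−p) = −12p + 3.
Setting these equal: 17p − 8 = −12p + 3 ⇒ 29p = 11 ⇒ p = 11/29, and the value is (17)·(11/29) − 8 = -45/29.
For Column: with q = P(X), equating Top's and Bottom's payoffs gives 18q − 9 = −11q + 3 ⇒ q = 12/29.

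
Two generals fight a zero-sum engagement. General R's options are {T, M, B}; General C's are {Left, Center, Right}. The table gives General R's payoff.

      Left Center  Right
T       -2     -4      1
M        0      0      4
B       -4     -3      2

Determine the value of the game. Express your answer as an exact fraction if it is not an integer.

Row minima: T → -4, M → 0, B → -4; maximin = 0.
Column maxima: Left → 0, Center → 0, Right → 4; minimax = 0.
Since maximin = minimax = 0, there is a saddle point and the value is 0.

0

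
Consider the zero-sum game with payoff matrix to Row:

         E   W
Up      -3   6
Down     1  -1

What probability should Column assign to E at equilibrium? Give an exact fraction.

7/11

Row minima: Up → -3, Down → -1; maximin = -1.
Column maxima: E → 1, W → 6; minimax = 1.
-1 ≠ 1, so there is no saddle point; optimal play is mixed.
Let Row play Up with probability p. Expected payoff against E: (-3)p + 1(1−p) = −4p + 1; against W: 6p + (-1)(1−p) = 7p − 1.
Setting these equal: −4p + 1 = 7p − 1 ⇒ −11p = -2 ⇒ p = 2/11, and the value is (-4)·(2/11) + 1 = 3/11.
For Column: with q = P(E), equating Up's and Down's payoffs gives −9q + 6 = 2q − 1 ⇒ q = 7/11.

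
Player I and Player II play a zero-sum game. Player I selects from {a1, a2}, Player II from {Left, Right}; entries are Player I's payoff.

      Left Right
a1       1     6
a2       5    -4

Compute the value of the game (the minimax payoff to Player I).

17/7

Row minima: a1 → 1, a2 → -4; maximin = 1.
Column maxima: Left → 5, Right → 6; minimax = 5.
1 ≠ 5, so there is no saddle point; optimal play is mixed.
Let Player I play a1 with probability p. Expected payoff against Left: 1p + 5(1−p) = −4p + 5; against Right: 6p + (-4)(1−p) = 10p − 4.
Setting these equal: −4p + 5 = 10p − 4 ⇒ −14p = -9 ⇒ p = 9/14, and the value is (-4)·(9/14) + 5 = 17/7.
For Player II: with q = P(Left), equating a1's and a2's payoffs gives −5q + 6 = 9q − 4 ⇒ q = 5/7.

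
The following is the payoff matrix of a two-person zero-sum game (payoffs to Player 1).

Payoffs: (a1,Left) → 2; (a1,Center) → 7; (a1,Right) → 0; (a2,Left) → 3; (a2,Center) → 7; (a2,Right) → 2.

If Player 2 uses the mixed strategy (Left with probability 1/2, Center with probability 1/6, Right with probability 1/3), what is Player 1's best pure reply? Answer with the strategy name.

a2

Expected payoff of a1: (1/2)·2 + (1/6)·7 + (1/3)·0 = 13/6.
Expected payoff of a2: (1/2)·3 + (1/6)·7 + (1/3)·2 = 10/3.
The largest is 10/3, so Player 1's best response is a2.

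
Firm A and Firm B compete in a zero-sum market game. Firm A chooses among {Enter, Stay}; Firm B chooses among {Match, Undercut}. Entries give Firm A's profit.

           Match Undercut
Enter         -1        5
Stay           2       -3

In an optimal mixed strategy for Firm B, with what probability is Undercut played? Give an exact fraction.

Row minima: Enter → -1, Stay → -3; maximin = -1.
Column maxima: Match → 2, Undercut → 5; minimax = 2.
-1 ≠ 2, so there is no saddle point; optimal play is mixed.
Let Firm A play Enter with probability p. Expected payoff against Match: (-1)p + 2(1−p) = −3p + 2; against Undercut: 5p + (-3)(1−p) = 8p − 3.
Setting these equal: −3p + 2 = 8p − 3 ⇒ −11p = -5 ⇒ p = 5/11, and the value is (-3)·(5/11) + 2 = 7/11.
For Firm B: with q = P(Match), equating Enter's and Stay's payoffs gives −6q + 5 = 5q − 3 ⇒ q = 8/11.

3/11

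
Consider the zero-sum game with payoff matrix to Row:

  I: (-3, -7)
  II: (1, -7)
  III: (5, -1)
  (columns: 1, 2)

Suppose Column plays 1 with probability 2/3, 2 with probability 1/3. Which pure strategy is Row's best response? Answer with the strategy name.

Expected payoff of I: (2/3)·(-3) + (1/3)·(-7) = -13/3.
Expected payoff of II: (2/3)·1 + (1/3)·(-7) = -5/3.
Expected payoff of III: (2/3)·5 + (1/3)·(-1) = 3.
The largest is 3, so Row's best response is III.

III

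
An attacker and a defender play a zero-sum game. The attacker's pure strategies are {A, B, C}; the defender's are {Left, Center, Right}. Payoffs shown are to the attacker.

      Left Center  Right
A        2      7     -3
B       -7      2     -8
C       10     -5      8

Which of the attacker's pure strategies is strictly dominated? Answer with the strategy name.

A gives a strictly higher payoff than B against every column: 2 > -7, 7 > 2, -3 > -8.
So B is strictly dominated and the attacker never plays it.

B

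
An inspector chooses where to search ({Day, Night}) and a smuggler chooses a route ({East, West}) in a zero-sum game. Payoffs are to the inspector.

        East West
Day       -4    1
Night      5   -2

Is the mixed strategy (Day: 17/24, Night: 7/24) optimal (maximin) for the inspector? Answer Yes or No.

Against East this mix gives (17/24)·(-4) + (7/24)·5 = -11/8.
Against West this mix gives (17/24)·1 + (7/24)·(-2) = 1/8.
The smuggler will play East, holding the inspector to -11/8. Shifting weight toward the row that does better against East would raise this floor (the equalizing mix achieves -1/4 against both East and West), so the proposed strategy is not optimal.

No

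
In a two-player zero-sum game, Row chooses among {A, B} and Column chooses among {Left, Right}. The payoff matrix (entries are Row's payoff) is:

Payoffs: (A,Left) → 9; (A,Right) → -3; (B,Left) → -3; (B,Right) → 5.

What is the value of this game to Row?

9/5

Row minima: A → -3, B → -3; maximin = -3.
Column maxima: Left → 9, Right → 5; minimax = 5.
-3 ≠ 5, so there is no saddle point; optimal play is mixed.
Let Row play A with probability p. Expected payoff against Left: 9p + (-3)(1−p) = 12p − 3; against Right: (-3)p + 5(1−p) = −8p + 5.
Setting these equal: 12p − 3 = −8p + 5 ⇒ 20p = 8 ⇒ p = 2/5, and the value is (12)·(2/5) − 3 = 9/5.
For Column: with q = P(Left), equating A's and B's payoffs gives 12q − 3 = −8q + 5 ⇒ q = 2/5.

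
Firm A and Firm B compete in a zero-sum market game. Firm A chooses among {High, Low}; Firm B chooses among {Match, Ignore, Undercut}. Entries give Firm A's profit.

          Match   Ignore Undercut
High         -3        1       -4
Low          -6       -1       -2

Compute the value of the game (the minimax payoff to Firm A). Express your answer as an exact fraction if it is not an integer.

-18/5

Row minima: High → -4, Low → -6; maximin = -4.
Column maxima: Match → -3, Ignore → 1, Undercut → -2; minimax = -3.
-4 ≠ -3, so there is no saddle point; optimal play is mixed.
Ignore is strictly dominated by Match (it gives Firm A strictly more in every row), so Firm B never plays it.
On the remaining 2×2 (High, Low vs Match, Undercut):
Let Firm A play High with probability p. Expected payoff against Match: (-3)p + (-6)(1−p) = 3p − 6; against Undercut: (-4)p + (-2)(1−p) = −2p − 2.
Setting these equal: 3p − 6 = −2p − 2 ⇒ 5p = 4 ⇒ p = 4/5, and the value is (3)·(4/5) − 6 = -18/5.
For Firm B: with q = P(Match), equating High's and Low's payoffs gives q − 4 = −4q − 2 ⇒ q = 2/5.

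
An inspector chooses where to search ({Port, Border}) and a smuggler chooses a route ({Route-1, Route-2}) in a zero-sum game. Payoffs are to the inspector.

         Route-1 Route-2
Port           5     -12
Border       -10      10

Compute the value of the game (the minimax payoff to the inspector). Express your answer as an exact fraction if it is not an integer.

Row minima: Port → -12, Border → -10; maximin = -10.
Column maxima: Route-1 → 5, Route-2 → 10; minimax = 5.
-10 ≠ 5, so there is no saddle point; optimal play is mixed.
Let the inspector play Port with probability p. Expected payoff against Route-1: 5p + (-10)(1−p) = 15p − 10; against Route-2: (-12)p + 10(1−p) = −22p + 10.
Setting these equal: 15p − 10 = −22p + 10 ⇒ 37p = 20 ⇒ p = 20/37, and the value is (15)·(20/37) − 10 = -70/37.
For the smuggler: with q = P(Route-1), equating Port's and Border's payoffs gives 17q − 12 = −20q + 10 ⇒ q = 22/37.

-70/37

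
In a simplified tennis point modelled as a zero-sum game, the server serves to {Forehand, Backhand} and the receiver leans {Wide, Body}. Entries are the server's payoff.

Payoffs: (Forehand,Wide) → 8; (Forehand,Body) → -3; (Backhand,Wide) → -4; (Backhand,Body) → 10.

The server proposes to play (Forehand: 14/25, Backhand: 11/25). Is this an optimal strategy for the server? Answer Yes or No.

Against Wide this mix gives (14/25)·8 + (11/25)·(-4) = 68/25.
Against Body this mix gives (14/25)·(-3) + (11/25)·10 = 68/25.
All of the receiver's active replies (Wide, Body) yield 68/25, and no column does worse for the server. The mix makes the receiver indifferent and guarantees 68/25, so it is optimal.

Yes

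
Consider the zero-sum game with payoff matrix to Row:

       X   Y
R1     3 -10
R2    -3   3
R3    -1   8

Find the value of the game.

7/11

Row minima: R1 → -10, R2 → -3, R3 → -1; maximin = -1.
Column maxima: X → 3, Y → 8; minimax = 3.
-1 ≠ 3, so there is no saddle point; optimal play is mixed.
R2 is strictly dominated by R3, so Row never plays it.
On the remaining 2×2 (R1, R3 vs X, Y):
Let Row play R1 with probability p. Expected payoff against X: 3p + (-1)(1−p) = 4p − 1; against Y: (-10)p + 8(1−p) = −18p + 8.
Setting these equal: 4p − 1 = −18p + 8 ⇒ 22p = 9 ⇒ p = 9/22, and the value is (4)·(9/22) − 1 = 7/11.
For Column: with q = P(X), equating R1's and R3's payoffs gives 13q − 10 = −9q + 8 ⇒ q = 9/11.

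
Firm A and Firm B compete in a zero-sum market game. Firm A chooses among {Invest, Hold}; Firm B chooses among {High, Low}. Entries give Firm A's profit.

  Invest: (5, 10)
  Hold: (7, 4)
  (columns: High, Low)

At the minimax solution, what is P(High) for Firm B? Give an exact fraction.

Row minima: Invest → 5, Hold → 4; maximin = 5.
Column maxima: High → 7, Low → 10; minimax = 7.
5 ≠ 7, so there is no saddle point; optimal play is mixed.
Let Firm A play Invest with probability p. Expected payoff against High: 5p + 7(1−p) = −2p + 7; against Low: 10p + 4(1−p) = 6p + 4.
Setting these equal: −2p + 7 = 6p + 4 ⇒ −8p = -3 ⇒ p = 3/8, and the value is (-2)·(3/8) + 7 = 25/4.
For Firm B: with q = P(High), equating Invest's and Hold's payoffs gives −5q + 10 = 3q + 4 ⇒ q = 3/4.

3/4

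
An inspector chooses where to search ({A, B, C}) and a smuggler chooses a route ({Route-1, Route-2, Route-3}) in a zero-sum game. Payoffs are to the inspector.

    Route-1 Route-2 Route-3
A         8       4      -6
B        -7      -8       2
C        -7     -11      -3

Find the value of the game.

Row minima: A → -6, B → -8, C → -11; maximin = -6.
Column maxima: Route-1 → 8, Route-2 → 4, Route-3 → 2; minimax = 2.
-6 ≠ 2, so there is no saddle point; optimal play is mixed.
Route-1 is strictly dominated by Route-2 (it gives the inspector strictly more in every row), so the smuggler never plays it.
With Route-1 eliminated, C is strictly dominated by B (B gives the inspector strictly more in every remaining column), so the inspector never plays it.
On the remaining 2×2 (A, B vs Route-2, Route-3):
Let the inspector play A with probability p. Expected payoff against Route-2: 4p + (-8)(1−p) = 12p − 8; against Route-3: (-6)p + 2(1−p) = −8p + 2.
Setting these equal: 12p − 8 = −8p + 2 ⇒ 20p = 10 ⇒ p = 1/2, and the value is (12)·(1/2) − 8 = -2.
For the smuggler: with q = P(Route-2), equating A's and B's payoffs gives 10q − 6 = −10q + 2 ⇒ q = 2/5.

-2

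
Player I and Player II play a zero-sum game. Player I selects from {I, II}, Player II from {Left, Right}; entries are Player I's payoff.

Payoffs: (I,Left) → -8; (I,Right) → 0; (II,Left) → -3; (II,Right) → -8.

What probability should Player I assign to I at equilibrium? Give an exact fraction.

5/13

Row minima: I → -8, II → -8; maximin = -8.
Column maxima: Left → -3, Right → 0; minimax = -3.
-8 ≠ -3, so there is no saddle point; optimal play is mixed.
Let Player I play I with probability p. Expected payoff against Left: (-8)p + (-3)(1−p) = −5p − 3; against Right: 0p + (-8)(1−p) = 8p − 8.
Setting these equal: −5p − 3 = 8p − 8 ⇒ −13p = -5 ⇒ p = 5/13, and the value is (-5)·(5/13) − 3 = -64/13.
For Player II: with q = P(Left), equating I's and II's payoffs gives −8q = 5q − 8 ⇒ q = 8/13.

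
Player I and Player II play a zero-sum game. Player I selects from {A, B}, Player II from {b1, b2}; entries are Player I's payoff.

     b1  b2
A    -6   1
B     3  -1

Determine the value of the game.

-3/11

Row minima: A → -6, B → -1; maximin = -1.
Column maxima: b1 → 3, b2 → 1; minimax = 1.
-1 ≠ 1, so there is no saddle point; optimal play is mixed.
Let Player I play A with probability p. Expected payoff against b1: (-6)p + 3(1−p) = −9p + 3; against b2: 1p + (-1)(1−p) = 2p − 1.
Setting these equal: −9p + 3 = 2p − 1 ⇒ −11p = -4 ⇒ p = 4/11, and the value is (-9)·(4/11) + 3 = -3/11.
For Player II: with q = P(b1), equating A's and B's payoffs gives −7q + 1 = 4q − 1 ⇒ q = 2/11.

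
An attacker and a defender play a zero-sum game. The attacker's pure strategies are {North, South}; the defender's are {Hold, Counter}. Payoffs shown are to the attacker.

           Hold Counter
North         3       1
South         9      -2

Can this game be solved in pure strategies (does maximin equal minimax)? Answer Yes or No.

Yes

Row minima: North → 1, South → -2; maximin = 1.
Column maxima: Hold → 9, Counter → 1; minimax = 1.
maximin = minimax = 1, so a saddle point exists.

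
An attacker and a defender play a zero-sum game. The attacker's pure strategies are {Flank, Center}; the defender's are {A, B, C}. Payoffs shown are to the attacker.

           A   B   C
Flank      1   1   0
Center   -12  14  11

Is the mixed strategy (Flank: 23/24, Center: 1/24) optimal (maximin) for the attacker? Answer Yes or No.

Against A this mix gives (23/24)·1 + (1/24)·(-12) = 11/24.
Against B this mix gives (23/24)·1 + (1/24)·14 = 37/24.
Against C this mix gives (23/24)·0 + (1/24)·11 = 11/24.
All of the defender's active replies (A, C) yield 11/24, and no column does worse for the attacker. The mix makes the defender indifferent and guarantees 11/24, so it is optimal.

Yes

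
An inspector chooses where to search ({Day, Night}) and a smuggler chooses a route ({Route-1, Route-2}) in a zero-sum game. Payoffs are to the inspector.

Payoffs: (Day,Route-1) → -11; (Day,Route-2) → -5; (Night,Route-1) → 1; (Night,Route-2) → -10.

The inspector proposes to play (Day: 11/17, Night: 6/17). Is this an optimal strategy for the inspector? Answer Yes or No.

Against Route-1 this mix gives (11/17)·(-11) + (6/17)·1 = -115/17.
Against Route-2 this mix gives (11/17)·(-5) + (6/17)·(-10) = -115/17.
All of the smuggler's active replies (Route-1, Route-2) yield -115/17, and no column does worse for the inspector. The mix makes the smuggler indifferent and guarantees -115/17, so it is optimal.

Yes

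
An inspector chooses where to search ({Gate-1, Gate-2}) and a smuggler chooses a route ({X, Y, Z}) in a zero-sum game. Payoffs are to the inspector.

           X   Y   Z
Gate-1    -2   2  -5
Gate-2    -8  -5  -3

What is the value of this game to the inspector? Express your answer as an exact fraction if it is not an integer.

-17/4

Row minima: Gate-1 → -5, Gate-2 → -8; maximin = -5.
Column maxima: X → -2, Y → 2, Z → -3; minimax = -3.
-5 ≠ -3, so there is no saddle point; optimal play is mixed.
Y is strictly dominated by X (it gives the inspector strictly more in every row), so the smuggler never plays it.
On the remaining 2×2 (Gate-1, Gate-2 vs X, Z):
Let the inspector play Gate-1 with probability p. Expected payoff against X: (-2)p + (-8)(1−p) = 6p − 8; against Z: (-5)p + (-3)(1−p) = −2p − 3.
Setting these equal: 6p − 8 = −2p − 3 ⇒ 8p = 5 ⇒ p = 5/8, and the value is (6)·(5/8) − 8 = -17/4.
For the smuggler: with q = P(X), equating Gate-1's and Gate-2's payoffs gives 3q − 5 = −5q − 3 ⇒ q = 1/4.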